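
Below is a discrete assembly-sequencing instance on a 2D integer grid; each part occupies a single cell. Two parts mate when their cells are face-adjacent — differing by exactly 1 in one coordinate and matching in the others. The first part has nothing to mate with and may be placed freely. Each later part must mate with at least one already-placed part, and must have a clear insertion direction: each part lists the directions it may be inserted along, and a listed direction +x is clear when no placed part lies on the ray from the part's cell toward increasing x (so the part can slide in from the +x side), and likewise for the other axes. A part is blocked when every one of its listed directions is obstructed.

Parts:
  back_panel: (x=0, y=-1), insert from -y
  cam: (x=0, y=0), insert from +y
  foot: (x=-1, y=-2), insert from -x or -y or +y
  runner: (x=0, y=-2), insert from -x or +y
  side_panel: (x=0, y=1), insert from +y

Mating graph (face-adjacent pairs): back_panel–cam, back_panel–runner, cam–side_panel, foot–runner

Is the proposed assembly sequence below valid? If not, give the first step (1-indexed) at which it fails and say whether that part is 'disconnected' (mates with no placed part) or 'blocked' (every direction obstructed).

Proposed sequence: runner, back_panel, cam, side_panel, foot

1. runner@(0, -2) [-x clear] — {runner}
2. back_panel@(0, -1) — -y all obstructed ⇒ blocked

Invalid at step 2 (blocked)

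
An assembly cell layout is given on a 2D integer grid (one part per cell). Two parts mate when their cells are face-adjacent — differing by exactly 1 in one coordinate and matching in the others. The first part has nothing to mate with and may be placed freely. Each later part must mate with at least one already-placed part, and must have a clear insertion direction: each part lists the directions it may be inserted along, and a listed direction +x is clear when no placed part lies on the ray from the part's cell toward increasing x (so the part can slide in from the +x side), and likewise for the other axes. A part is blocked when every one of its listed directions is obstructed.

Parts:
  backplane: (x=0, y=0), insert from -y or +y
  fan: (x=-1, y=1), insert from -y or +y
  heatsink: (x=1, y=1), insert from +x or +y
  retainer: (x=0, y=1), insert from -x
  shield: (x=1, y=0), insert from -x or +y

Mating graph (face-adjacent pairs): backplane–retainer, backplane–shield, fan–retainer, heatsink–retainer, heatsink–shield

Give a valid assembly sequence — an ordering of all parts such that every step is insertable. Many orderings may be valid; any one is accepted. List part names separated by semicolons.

1. backplane@(0, 0) [-y clear] — {backplane}
2. shield@(1, 0) [+y clear] — {backplane, shield}
3. heatsink@(1, 1) [+x clear] — {backplane, heatsink, shield}
4. retainer@(0, 1) [-x clear] — {backplane, heatsink, retainer, shield}
5. fan@(-1, 1) [-y clear] — {backplane, fan, heatsink, retainer, shield}

backplane; shield; heatsink; retainer; fan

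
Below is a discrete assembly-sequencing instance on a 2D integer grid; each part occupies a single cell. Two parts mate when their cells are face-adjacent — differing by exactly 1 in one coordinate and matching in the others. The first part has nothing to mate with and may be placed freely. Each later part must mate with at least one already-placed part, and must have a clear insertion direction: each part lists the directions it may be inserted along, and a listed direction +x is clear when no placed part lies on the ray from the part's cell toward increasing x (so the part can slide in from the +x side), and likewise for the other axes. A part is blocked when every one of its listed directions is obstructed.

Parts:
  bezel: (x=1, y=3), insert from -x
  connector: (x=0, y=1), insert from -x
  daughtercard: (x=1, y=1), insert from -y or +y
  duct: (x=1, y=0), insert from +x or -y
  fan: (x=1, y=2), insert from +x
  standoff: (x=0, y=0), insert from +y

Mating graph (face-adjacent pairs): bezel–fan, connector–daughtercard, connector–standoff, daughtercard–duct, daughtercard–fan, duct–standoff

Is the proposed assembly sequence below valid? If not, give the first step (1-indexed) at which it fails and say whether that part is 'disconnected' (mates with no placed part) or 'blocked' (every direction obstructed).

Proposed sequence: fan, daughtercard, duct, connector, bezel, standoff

1. fan@(1, 2) [+x clear] — {fan}
2. daughtercard@(1, 1) [-y clear] — {daughtercard, fan}
3. duct@(1, 0) [+x clear] — {daughtercard, duct, fan}
4. connector@(0, 1) [-x clear] — {connector, daughtercard, duct, fan}
5. bezel@(1, 3) [-x clear] — {bezel, connector, daughtercard, duct, fan}
6. standoff@(0, 0) — +y all obstructed ⇒ blocked

Invalid at step 6 (blocked)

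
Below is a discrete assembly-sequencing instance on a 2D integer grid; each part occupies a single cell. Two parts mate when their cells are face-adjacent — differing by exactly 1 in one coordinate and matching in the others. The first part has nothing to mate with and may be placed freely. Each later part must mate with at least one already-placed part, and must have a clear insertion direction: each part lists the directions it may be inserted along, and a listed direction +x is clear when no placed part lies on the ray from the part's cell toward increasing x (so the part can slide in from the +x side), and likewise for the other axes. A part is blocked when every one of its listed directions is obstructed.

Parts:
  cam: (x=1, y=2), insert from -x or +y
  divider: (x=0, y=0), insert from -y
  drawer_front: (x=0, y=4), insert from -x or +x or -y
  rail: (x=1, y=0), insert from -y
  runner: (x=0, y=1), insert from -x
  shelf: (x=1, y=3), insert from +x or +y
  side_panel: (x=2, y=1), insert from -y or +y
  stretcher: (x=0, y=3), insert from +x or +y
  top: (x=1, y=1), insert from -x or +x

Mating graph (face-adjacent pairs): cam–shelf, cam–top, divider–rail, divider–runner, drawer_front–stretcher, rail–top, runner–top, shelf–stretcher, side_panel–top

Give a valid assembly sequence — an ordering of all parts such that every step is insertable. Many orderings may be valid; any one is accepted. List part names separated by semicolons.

1. runner@(0, 1) [-x clear] — {runner}
2. top@(1, 1) [+x clear] — {runner, top}
3. cam@(1, 2) [-x clear] — {cam, runner, top}
4. shelf@(1, 3) [+x clear] — {cam, runner, shelf, top}
5. stretcher@(0, 3) [+y clear] — {cam, runner, shelf, stretcher, top}
6. divider@(0, 0) [-y clear] — {cam, divider, runner, shelf, stretcher, top}
7. drawer_front@(0, 4) [-x clear] — {cam, divider, drawer_front, runner, shelf, stretcher, top}
8. side_panel@(2, 1) [-y clear] — {cam, divider, drawer_front, runner, shelf, side_panel, stretcher, top}
9. rail@(1, 0) [-y clear] — {cam, divider, drawer_front, rail, runner, shelf, side_panel, stretcher, top}

runner; top; cam; shelf; stretcher; divider; drawer_front; side_panel; rail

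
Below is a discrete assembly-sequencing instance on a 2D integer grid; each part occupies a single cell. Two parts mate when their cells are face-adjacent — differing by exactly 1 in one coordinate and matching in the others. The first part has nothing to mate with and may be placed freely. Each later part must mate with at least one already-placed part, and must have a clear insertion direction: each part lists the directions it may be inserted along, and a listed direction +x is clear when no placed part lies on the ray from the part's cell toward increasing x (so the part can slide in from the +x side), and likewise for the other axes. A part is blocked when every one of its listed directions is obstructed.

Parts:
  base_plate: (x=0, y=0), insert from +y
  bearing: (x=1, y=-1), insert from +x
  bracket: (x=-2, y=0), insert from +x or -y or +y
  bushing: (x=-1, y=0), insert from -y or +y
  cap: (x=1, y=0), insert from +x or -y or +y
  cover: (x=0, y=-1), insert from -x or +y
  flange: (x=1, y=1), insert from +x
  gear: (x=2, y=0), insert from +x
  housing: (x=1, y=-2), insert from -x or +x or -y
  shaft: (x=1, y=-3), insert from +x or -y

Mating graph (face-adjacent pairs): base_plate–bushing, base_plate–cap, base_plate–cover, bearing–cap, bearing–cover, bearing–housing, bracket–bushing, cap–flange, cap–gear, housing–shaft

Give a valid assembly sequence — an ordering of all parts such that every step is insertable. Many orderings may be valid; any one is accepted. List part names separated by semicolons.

cover; bearing; cap; base_plate; housing; bushing; bracket; gear; shaft; flange

1. cover@(0, -1) [-x clear] — {cover}
2. bearing@(1, -1) [+x clear] — {bearing, cover}
3. cap@(1, 0) [+x clear] — {bearing, cap, cover}
4. base_plate@(0, 0) [+y clear] — {base_plate, bearing, cap, cover}
5. housing@(1, -2) [-x clear] — {base_plate, bearing, cap, cover, housing}
6. bushing@(-1, 0) [-y clear] — {base_plate, bearing, bushing, cap, cover, housing}
7. bracket@(-2, 0) [-y clear] — {base_plate, bearing, bracket, bushing, cap, cover, housing}
8. gear@(2, 0) [+x clear] — {base_plate, bearing, bracket, bushing, cap, cover, gear, housing}
9. shaft@(1, -3) [+x clear] — {base_plate, bearing, bracket, bushing, cap, cover, gear, housing, shaft}
10. flange@(1, 1) [+x clear] — {base_plate, bearing, bracket, bushing, cap, cover, flange, gear, housing, shaft}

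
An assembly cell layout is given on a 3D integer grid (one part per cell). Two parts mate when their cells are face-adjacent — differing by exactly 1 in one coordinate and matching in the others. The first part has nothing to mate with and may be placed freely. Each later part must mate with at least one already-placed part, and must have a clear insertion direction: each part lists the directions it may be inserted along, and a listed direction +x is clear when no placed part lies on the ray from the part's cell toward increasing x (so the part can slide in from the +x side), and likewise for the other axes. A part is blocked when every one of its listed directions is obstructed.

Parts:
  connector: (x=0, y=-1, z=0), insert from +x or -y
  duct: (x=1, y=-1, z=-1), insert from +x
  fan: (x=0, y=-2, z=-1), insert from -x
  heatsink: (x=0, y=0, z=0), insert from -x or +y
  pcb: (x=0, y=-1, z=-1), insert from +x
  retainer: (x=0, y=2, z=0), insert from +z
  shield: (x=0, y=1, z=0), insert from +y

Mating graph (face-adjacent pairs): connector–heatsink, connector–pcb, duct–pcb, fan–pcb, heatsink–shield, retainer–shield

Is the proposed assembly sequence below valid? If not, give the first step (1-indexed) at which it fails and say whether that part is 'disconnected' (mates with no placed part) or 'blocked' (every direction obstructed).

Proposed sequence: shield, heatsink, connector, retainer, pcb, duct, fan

1. shield@(0, 1, 0) [+y clear] — {shield}
2. heatsink@(0, 0, 0) [-x clear] — {heatsink, shield}
3. connector@(0, -1, 0) [+x clear] — {connector, heatsink, shield}
4. retainer@(0, 2, 0) [+z clear] — {connector, heatsink, retainer, shield}
5. pcb@(0, -1, -1) [+x clear] — {connector, heatsink, pcb, retainer, shield}
6. duct@(1, -1, -1) [+x clear] — {connector, duct, heatsink, pcb, retainer, shield}
7. fan@(0, -2, -1) [-x clear] — {connector, duct, fan, heatsink, pcb, retainer, shield}

Valid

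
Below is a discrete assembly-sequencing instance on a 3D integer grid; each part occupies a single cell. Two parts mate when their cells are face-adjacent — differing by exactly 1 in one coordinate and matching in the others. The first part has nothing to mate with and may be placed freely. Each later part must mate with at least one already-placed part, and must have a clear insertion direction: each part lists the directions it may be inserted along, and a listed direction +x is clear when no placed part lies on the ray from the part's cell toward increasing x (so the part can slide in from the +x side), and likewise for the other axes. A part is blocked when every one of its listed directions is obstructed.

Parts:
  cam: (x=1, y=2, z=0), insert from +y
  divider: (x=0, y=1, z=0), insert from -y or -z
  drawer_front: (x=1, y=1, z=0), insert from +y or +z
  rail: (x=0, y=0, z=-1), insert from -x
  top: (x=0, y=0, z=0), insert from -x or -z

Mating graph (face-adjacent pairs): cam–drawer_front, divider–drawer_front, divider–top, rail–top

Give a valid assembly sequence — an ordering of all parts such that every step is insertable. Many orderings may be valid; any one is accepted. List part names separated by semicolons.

divider; drawer_front; top; cam; rail

1. divider@(0, 1, 0) [-y clear] — {divider}
2. drawer_front@(1, 1, 0) [+y clear] — {divider, drawer_front}
3. top@(0, 0, 0) [-x clear] — {divider, drawer_front, top}
4. cam@(1, 2, 0) [+y clear] — {cam, divider, drawer_front, top}
5. rail@(0, 0, -1) [-x clear] — {cam, divider, drawer_front, rail, top}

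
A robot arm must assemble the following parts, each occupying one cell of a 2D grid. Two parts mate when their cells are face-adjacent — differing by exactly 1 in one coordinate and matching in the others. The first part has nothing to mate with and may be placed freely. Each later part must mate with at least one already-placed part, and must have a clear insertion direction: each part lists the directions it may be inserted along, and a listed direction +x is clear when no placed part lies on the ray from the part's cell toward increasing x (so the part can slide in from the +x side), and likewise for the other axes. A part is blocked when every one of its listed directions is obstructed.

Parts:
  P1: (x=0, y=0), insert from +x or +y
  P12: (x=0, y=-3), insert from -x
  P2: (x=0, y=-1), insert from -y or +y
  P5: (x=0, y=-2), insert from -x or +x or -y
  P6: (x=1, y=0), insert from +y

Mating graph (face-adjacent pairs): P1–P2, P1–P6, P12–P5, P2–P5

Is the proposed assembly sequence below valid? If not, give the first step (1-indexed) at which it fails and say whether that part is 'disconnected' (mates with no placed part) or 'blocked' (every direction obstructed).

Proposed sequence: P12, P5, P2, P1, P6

Valid

1. P12@(0, -3) [-x clear] — {P12}
2. P5@(0, -2) [-x clear] — {P12, P5}
3. P2@(0, -1) [+y clear] — {P12, P2, P5}
4. P1@(0, 0) [+x clear] — {P1, P12, P2, P5}
5. P6@(1, 0) [+y clear] — {P1, P12, P2, P5, P6}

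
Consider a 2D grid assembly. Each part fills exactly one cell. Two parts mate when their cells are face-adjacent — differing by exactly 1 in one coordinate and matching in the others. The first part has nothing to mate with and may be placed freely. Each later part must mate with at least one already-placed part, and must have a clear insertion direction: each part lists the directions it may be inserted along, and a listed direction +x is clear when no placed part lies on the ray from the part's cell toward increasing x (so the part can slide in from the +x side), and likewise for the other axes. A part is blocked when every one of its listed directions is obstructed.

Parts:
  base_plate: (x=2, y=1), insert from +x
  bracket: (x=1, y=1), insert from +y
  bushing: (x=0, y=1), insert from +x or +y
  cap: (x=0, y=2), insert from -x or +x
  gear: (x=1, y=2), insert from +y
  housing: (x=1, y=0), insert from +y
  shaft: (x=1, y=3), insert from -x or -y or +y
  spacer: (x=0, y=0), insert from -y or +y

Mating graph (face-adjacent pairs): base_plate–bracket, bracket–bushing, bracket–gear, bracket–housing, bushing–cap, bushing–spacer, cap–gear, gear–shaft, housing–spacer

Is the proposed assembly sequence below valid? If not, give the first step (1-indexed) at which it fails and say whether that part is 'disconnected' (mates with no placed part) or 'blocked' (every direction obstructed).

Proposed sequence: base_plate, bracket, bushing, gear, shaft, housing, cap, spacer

Invalid at step 6 (blocked)

1. base_plate@(2, 1) [+x clear] — {base_plate}
2. bracket@(1, 1) [+y clear] — {base_plate, bracket}
3. bushing@(0, 1) [+y clear] — {base_plate, bracket, bushing}
4. gear@(1, 2) [+y clear] — {base_plate, bracket, bushing, gear}
5. shaft@(1, 3) [-x clear] — {base_plate, bracket, bushing, gear, shaft}
6. housing@(1, 0) — +y all obstructed ⇒ blocked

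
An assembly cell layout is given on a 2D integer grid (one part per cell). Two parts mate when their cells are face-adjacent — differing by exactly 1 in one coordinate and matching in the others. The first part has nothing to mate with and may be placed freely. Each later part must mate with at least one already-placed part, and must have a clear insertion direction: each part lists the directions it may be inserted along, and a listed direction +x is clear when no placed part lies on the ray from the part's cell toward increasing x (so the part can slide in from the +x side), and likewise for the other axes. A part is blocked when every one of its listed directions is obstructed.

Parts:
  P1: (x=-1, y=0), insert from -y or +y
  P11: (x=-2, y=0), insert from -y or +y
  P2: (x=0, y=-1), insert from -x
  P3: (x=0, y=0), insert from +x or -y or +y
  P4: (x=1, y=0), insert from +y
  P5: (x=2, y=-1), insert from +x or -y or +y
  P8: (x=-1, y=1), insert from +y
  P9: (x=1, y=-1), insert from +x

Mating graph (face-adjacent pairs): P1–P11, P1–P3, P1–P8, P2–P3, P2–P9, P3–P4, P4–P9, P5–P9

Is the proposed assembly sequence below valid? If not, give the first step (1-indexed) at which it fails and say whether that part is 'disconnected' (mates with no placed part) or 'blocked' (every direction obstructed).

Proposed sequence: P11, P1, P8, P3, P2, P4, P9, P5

1. P11@(-2, 0) [-y clear] — {P11}
2. P1@(-1, 0) [-y clear] — {P1, P11}
3. P8@(-1, 1) [+y clear] — {P1, P11, P8}
4. P3@(0, 0) [+x clear] — {P1, P11, P3, P8}
5. P2@(0, -1) [-x clear] — {P1, P11, P2, P3, P8}
6. P4@(1, 0) [+y clear] — {P1, P11, P2, P3, P4, P8}
7. P9@(1, -1) [+x clear] — {P1, P11, P2, P3, P4, P8, P9}
8. P5@(2, -1) [+x clear] — {P1, P11, P2, P3, P4, P5, P8, P9}

Valid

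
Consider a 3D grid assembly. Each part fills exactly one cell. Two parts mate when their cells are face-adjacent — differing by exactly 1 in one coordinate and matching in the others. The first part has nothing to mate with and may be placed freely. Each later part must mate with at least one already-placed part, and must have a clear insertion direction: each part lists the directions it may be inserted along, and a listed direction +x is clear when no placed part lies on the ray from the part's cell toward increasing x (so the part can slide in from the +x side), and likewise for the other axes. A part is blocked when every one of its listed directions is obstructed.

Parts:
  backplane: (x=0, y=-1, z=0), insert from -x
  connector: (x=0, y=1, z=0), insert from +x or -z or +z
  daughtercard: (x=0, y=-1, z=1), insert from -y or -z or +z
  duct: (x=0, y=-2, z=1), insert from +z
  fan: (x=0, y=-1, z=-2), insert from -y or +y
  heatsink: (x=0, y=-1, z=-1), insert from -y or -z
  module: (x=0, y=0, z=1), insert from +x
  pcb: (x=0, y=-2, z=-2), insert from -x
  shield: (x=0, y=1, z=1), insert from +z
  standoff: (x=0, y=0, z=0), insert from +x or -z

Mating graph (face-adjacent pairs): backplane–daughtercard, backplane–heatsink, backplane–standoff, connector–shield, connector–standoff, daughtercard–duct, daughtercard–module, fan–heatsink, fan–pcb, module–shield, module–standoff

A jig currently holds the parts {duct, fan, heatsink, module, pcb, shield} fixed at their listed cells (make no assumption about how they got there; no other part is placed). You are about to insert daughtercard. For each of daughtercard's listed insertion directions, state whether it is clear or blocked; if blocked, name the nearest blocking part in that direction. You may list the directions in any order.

+z: clear; -y: blocked by duct; -z: blocked by heatsink

-y: nearest on ray is duct@(0, -2, 1) ⇒ blocked
-z: nearest on ray is heatsink@(0, -1, -1) ⇒ blocked
+z: ray from daughtercard(0, -1, 1) has no placed part ⇒ clear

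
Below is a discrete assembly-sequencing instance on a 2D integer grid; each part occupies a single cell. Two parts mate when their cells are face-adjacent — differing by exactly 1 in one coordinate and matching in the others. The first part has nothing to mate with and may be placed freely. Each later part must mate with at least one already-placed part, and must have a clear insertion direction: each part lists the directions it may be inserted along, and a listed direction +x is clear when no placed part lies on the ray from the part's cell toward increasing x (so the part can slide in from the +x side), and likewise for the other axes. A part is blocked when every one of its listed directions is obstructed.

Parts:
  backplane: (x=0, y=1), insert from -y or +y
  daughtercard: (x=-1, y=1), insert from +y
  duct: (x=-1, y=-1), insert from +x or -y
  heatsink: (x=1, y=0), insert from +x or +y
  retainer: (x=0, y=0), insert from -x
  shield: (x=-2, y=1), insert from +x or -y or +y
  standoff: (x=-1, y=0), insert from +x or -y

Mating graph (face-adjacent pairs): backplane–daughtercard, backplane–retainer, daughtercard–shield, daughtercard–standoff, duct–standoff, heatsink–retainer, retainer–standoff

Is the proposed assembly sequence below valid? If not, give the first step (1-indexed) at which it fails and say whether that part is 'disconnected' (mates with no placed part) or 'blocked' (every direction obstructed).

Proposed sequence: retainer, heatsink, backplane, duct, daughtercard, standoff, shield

1. retainer@(0, 0) [-x clear] — {retainer}
2. heatsink@(1, 0) [+x clear] — {heatsink, retainer}
3. backplane@(0, 1) [+y clear] — {backplane, heatsink, retainer}
4. duct@(-1, -1) — no placed neighbour ⇒ disconnected

Invalid at step 4 (disconnected)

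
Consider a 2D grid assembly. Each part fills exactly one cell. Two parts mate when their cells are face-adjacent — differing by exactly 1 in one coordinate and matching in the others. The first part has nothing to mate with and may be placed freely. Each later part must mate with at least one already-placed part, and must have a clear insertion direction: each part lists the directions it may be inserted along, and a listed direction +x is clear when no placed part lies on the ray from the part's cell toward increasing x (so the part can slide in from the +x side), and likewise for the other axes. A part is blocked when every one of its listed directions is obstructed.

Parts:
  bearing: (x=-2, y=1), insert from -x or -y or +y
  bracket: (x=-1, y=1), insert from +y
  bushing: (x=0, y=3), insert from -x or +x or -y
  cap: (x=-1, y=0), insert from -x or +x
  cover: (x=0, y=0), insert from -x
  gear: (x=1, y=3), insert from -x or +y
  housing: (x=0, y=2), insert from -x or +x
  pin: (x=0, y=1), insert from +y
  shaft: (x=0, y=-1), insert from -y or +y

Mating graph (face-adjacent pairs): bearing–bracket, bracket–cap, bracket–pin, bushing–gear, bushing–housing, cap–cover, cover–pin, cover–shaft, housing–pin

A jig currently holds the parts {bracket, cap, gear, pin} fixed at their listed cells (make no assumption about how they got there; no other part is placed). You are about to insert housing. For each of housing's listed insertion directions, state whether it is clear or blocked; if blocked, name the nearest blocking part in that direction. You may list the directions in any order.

+x: clear; -x: clear

-x: ray from housing(0, 2) has no placed part ⇒ clear
+x: ray from housing(0, 2) has no placed part ⇒ clear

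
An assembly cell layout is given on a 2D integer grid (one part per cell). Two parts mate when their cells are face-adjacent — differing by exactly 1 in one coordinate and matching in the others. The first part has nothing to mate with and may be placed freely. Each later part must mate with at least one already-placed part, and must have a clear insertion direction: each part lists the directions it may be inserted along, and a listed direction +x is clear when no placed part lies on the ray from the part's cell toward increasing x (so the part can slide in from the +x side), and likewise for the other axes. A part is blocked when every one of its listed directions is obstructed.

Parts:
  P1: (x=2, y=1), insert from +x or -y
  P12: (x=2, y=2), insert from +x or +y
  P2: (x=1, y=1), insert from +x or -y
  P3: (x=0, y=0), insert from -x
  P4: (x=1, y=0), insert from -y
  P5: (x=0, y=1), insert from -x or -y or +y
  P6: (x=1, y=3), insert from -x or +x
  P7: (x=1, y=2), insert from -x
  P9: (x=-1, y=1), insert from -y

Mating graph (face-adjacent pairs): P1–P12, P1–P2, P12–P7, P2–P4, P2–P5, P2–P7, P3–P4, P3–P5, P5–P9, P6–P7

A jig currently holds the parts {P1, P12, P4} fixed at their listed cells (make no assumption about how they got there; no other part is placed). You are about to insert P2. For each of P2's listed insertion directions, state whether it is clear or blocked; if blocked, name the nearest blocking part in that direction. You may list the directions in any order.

+x: blocked by P1; -y: blocked by P4

+x: nearest on ray is P1@(2, 1) ⇒ blocked
-y: nearest on ray is P4@(1, 0) ⇒ blocked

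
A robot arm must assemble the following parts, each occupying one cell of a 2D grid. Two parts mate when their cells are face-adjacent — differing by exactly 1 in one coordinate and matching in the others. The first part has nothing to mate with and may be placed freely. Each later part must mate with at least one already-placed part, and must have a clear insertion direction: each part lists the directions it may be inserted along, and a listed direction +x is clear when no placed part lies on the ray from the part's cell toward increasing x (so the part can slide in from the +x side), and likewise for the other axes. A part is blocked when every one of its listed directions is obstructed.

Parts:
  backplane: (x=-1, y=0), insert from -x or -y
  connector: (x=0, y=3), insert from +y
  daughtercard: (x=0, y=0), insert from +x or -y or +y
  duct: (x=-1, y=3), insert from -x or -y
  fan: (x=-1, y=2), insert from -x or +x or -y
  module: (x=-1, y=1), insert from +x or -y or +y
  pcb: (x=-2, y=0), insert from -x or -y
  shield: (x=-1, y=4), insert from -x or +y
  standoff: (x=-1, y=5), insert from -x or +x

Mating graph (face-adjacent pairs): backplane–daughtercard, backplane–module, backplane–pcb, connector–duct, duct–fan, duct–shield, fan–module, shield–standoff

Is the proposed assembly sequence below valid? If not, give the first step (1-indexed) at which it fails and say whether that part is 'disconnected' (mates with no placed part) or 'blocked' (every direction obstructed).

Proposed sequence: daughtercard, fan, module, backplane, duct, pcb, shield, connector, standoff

Invalid at step 2 (disconnected)

1. daughtercard@(0, 0) [+x clear] — {daughtercard}
2. fan@(-1, 2) — no placed neighbour ⇒ disconnected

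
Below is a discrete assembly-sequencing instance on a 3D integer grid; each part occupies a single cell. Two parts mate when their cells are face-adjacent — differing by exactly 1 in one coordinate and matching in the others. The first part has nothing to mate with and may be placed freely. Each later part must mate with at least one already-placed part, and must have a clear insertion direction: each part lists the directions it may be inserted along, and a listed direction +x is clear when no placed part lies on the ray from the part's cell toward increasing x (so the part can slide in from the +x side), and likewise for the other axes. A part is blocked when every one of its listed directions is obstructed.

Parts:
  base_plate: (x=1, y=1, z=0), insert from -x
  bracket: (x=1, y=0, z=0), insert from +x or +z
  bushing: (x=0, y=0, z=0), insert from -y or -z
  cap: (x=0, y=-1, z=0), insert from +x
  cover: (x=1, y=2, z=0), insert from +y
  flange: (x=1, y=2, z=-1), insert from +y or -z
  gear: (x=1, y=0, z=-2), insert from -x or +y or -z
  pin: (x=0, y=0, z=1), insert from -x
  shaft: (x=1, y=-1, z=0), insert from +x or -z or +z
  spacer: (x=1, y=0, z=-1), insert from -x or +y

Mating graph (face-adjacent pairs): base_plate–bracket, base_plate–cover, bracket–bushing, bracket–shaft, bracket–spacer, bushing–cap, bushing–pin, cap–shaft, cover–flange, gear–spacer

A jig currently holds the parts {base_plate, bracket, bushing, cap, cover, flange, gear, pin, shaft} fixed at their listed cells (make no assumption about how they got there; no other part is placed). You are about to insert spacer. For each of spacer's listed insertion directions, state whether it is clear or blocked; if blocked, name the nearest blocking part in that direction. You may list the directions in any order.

+y: blocked by flange; -x: clear

-x: ray from spacer(1, 0, -1) has no placed part ⇒ clear
+y: nearest on ray is flange@(1, 2, -1) ⇒ blocked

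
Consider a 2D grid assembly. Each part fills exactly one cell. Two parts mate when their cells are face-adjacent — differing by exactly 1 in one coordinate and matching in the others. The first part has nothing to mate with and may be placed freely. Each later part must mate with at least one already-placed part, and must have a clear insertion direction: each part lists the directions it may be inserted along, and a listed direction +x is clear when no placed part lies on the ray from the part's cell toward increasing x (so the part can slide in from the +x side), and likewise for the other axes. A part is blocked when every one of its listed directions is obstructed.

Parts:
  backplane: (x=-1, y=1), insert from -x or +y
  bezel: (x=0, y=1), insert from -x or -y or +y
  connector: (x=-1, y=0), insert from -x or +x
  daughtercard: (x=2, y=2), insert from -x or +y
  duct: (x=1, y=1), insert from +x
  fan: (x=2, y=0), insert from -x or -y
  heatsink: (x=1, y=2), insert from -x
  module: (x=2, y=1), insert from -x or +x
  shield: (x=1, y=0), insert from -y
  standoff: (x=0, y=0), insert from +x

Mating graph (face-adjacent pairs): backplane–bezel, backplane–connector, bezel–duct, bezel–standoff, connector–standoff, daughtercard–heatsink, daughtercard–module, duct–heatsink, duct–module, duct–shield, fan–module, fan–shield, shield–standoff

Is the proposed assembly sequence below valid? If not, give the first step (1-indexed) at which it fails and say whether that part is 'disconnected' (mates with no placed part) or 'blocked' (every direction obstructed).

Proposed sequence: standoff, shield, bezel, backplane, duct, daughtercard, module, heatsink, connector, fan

1. standoff@(0, 0) [+x clear] — {standoff}
2. shield@(1, 0) [-y clear] — {shield, standoff}
3. bezel@(0, 1) [-x clear] — {bezel, shield, standoff}
4. backplane@(-1, 1) [-x clear] — {backplane, bezel, shield, standoff}
5. duct@(1, 1) [+x clear] — {backplane, bezel, duct, shield, standoff}
6. daughtercard@(2, 2) — no placed neighbour ⇒ disconnected

Invalid at step 6 (disconnected)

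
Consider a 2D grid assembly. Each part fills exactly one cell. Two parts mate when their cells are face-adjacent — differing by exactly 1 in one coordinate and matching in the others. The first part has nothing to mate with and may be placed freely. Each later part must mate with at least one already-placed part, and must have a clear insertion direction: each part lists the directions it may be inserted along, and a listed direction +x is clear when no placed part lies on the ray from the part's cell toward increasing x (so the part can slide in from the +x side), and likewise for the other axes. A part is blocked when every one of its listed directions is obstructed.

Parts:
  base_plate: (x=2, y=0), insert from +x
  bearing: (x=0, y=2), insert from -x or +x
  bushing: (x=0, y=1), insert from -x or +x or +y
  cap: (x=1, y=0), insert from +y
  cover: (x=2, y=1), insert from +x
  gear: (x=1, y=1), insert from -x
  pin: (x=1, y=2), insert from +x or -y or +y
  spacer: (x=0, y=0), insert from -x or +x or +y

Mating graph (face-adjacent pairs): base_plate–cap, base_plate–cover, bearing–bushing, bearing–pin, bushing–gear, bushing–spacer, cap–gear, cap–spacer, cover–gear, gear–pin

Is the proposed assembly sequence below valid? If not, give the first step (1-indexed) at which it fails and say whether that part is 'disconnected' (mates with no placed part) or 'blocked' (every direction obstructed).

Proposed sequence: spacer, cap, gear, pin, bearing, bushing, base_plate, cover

1. spacer@(0, 0) [-x clear] — {spacer}
2. cap@(1, 0) [+y clear] — {cap, spacer}
3. gear@(1, 1) [-x clear] — {cap, gear, spacer}
4. pin@(1, 2) [+x clear] — {cap, gear, pin, spacer}
5. bearing@(0, 2) [-x clear] — {bearing, cap, gear, pin, spacer}
6. bushing@(0, 1) [-x clear] — {bearing, bushing, cap, gear, pin, spacer}
7. base_plate@(2, 0) [+x clear] — {base_plate, bearing, bushing, cap, gear, pin, spacer}
8. cover@(2, 1) [+x clear] — {base_plate, bearing, bushing, cap, cover, gear, pin, spacer}

Valid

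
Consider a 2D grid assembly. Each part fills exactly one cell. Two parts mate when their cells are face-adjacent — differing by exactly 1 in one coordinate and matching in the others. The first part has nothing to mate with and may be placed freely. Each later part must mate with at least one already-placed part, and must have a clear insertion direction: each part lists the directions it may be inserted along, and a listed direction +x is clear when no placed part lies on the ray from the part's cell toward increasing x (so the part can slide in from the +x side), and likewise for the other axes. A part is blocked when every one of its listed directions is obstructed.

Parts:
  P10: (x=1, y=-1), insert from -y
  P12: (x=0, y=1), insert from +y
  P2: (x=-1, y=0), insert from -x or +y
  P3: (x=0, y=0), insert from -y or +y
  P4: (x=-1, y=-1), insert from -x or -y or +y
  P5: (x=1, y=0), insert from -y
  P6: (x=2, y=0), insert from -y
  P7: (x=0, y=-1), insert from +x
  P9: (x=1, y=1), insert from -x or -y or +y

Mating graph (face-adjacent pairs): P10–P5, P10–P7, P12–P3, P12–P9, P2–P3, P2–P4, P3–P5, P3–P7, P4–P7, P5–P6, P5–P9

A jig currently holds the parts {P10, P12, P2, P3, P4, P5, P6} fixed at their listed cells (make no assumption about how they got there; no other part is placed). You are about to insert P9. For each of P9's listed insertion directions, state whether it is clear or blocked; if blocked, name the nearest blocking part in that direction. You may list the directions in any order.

+y: clear; -x: blocked by P12; -y: blocked by P5

-x: nearest on ray is P12@(0, 1) ⇒ blocked
-y: nearest on ray is P5@(1, 0) ⇒ blocked
+y: ray from P9(1, 1) has no placed part ⇒ clear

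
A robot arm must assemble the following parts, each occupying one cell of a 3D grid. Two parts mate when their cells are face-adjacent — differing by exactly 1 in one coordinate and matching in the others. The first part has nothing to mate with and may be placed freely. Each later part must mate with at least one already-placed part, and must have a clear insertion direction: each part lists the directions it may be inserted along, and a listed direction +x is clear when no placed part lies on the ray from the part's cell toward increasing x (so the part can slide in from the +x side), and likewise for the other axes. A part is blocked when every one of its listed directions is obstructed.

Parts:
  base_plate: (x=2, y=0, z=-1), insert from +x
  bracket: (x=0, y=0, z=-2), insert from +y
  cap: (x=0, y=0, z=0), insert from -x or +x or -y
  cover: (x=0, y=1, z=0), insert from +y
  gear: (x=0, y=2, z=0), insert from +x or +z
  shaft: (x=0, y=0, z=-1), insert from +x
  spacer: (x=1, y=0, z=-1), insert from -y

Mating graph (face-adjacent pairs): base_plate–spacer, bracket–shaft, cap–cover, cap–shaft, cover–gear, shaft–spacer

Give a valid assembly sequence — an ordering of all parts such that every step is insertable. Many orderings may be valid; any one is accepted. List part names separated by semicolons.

1. shaft@(0, 0, -1) [+x clear] — {shaft}
2. spacer@(1, 0, -1) [-y clear] — {shaft, spacer}
3. bracket@(0, 0, -2) [+y clear] — {bracket, shaft, spacer}
4. base_plate@(2, 0, -1) [+x clear] — {base_plate, bracket, shaft, spacer}
5. cap@(0, 0, 0) [-x clear] — {base_plate, bracket, cap, shaft, spacer}
6. cover@(0, 1, 0) [+y clear] — {base_plate, bracket, cap, cover, shaft, spacer}
7. gear@(0, 2, 0) [+x clear] — {base_plate, bracket, cap, cover, gear, shaft, spacer}

shaft; spacer; bracket; base_plate; cap; cover; gear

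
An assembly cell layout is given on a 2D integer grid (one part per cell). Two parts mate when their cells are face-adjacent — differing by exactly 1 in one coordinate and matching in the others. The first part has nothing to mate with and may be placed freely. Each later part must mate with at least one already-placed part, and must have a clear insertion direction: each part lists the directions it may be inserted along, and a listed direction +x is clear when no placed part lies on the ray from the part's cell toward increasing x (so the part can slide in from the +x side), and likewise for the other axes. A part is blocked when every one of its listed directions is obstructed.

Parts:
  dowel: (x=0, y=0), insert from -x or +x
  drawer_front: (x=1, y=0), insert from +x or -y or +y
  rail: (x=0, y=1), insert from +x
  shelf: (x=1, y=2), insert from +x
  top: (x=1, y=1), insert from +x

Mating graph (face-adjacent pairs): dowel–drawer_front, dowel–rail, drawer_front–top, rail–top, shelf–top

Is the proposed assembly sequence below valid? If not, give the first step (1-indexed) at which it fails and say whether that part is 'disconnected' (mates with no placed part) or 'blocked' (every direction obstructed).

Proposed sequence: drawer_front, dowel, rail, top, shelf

Valid

1. drawer_front@(1, 0) [+x clear] — {drawer_front}
2. dowel@(0, 0) [-x clear] — {dowel, drawer_front}
3. rail@(0, 1) [+x clear] — {dowel, drawer_front, rail}
4. top@(1, 1) [+x clear] — {dowel, drawer_front, rail, top}
5. shelf@(1, 2) [+x clear] — {dowel, drawer_front, rail, shelf, top}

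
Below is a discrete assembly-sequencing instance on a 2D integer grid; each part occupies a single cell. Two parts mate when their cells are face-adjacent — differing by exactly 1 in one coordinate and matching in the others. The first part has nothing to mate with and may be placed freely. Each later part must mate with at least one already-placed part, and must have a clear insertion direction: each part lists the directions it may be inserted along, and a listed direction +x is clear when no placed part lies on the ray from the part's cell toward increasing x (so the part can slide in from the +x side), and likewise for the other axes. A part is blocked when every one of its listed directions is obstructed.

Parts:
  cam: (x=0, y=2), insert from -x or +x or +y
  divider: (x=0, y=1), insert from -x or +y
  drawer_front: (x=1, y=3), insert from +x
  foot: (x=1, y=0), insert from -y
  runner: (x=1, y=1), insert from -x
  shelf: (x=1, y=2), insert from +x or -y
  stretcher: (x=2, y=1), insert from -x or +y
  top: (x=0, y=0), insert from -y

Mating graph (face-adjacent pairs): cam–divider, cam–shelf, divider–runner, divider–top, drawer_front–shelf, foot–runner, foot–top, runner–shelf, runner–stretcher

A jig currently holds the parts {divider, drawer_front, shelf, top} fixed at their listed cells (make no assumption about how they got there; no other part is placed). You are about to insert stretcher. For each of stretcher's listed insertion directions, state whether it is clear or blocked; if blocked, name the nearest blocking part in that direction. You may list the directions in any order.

+y: clear; -x: blocked by divider

-x: nearest on ray is divider@(0, 1) ⇒ blocked
+y: ray from stretcher(2, 1) has no placed part ⇒ clear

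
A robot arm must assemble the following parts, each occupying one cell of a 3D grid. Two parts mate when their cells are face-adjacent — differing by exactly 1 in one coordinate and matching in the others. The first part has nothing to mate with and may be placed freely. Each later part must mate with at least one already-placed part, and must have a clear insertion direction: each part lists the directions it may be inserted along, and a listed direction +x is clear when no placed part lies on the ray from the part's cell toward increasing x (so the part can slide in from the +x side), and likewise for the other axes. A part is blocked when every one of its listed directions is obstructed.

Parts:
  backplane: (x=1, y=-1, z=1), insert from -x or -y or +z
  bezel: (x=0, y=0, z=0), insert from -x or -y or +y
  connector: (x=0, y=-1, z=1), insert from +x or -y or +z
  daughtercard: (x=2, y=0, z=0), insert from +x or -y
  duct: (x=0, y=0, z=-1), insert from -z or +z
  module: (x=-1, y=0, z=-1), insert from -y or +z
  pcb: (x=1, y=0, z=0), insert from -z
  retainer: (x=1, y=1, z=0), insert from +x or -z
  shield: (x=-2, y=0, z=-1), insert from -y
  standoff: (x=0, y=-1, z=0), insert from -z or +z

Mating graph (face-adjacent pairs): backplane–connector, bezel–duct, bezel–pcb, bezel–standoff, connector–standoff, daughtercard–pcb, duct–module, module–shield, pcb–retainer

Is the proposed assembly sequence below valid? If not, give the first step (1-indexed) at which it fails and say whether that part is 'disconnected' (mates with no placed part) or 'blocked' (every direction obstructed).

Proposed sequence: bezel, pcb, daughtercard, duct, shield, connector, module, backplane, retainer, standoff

Invalid at step 5 (disconnected)

1. bezel@(0, 0, 0) [-x clear] — {bezel}
2. pcb@(1, 0, 0) [-z clear] — {bezel, pcb}
3. daughtercard@(2, 0, 0) [+x clear] — {bezel, daughtercard, pcb}
4. duct@(0, 0, -1) [-z clear] — {bezel, daughtercard, duct, pcb}
5. shield@(-2, 0, -1) — no placed neighbour ⇒ disconnected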